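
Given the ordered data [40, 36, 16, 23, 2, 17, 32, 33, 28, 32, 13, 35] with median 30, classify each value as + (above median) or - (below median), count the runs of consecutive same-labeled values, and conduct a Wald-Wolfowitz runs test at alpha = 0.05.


Step 1: Compute median = 30; label A = above, B = below.
Labels in order: AABBBBAABABA  (n_A = 6, n_B = 6)
Step 2: Count runs R = 7.
Step 3: Under H0 (random ordering), E[R] = 2*n_A*n_B/(n_A+n_B) + 1 = 2*6*6/12 + 1 = 7.0000.
        Var[R] = 2*n_A*n_B*(2*n_A*n_B - n_A - n_B) / ((n_A+n_B)^2 * (n_A+n_B-1)) = 4320/1584 = 2.7273.
        SD[R] = 1.6514.
Step 4: R = E[R], so z = 0 with no continuity correction.
Step 5: Two-sided p-value via normal approximation = 2*(1 - Phi(|z|)) = 1.000000.
Step 6: alpha = 0.05. fail to reject H0.

R = 7, z = 0.0000, p = 1.000000, fail to reject H0.


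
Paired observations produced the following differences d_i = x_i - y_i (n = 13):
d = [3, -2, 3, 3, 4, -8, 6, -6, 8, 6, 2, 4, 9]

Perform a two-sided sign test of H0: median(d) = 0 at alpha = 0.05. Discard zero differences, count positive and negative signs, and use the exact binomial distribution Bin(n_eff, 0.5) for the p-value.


Step 1: Discard zero differences. Original n = 13; n_eff = number of nonzero differences = 13.
Nonzero differences (with sign): +3, -2, +3, +3, +4, -8, +6, -6, +8, +6, +2, +4, +9
Step 2: Count signs: positive = 10, negative = 3.
Step 3: Under H0: P(positive) = 0.5, so the number of positives S ~ Bin(13, 0.5).
Step 4: Two-sided exact p-value = sum of Bin(13,0.5) probabilities at or below the observed probability = 0.092285.
Step 5: alpha = 0.05. fail to reject H0.

n_eff = 13, pos = 10, neg = 3, p = 0.092285, fail to reject H0.


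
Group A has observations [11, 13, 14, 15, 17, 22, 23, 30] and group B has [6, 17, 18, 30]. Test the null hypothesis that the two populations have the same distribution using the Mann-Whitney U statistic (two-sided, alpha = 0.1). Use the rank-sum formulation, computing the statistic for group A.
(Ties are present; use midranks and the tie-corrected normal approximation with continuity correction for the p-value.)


Step 1: Combine and sort all 12 observations; assign midranks.
sorted (value, group): (6,Y), (11,X), (13,X), (14,X), (15,X), (17,X), (17,Y), (18,Y), (22,X), (23,X), (30,X), (30,Y)
ranks: 6->1, 11->2, 13->3, 14->4, 15->5, 17->6.5, 17->6.5, 18->8, 22->9, 23->10, 30->11.5, 30->11.5
Step 2: Rank sum for X: R1 = 2 + 3 + 4 + 5 + 6.5 + 9 + 10 + 11.5 = 51.
Step 3: U_X = R1 - n1(n1+1)/2 = 51 - 8*9/2 = 51 - 36 = 15.
       U_Y = n1*n2 - U_X = 32 - 15 = 17.
Step 4: Ties are present, so use the tie-corrected normal approximation (with continuity correction) for the p-value.
Step 5: p-value = 0.932087; compare to alpha = 0.1. fail to reject H0.

U_X = 15, p = 0.932087, fail to reject H0 at alpha = 0.1.


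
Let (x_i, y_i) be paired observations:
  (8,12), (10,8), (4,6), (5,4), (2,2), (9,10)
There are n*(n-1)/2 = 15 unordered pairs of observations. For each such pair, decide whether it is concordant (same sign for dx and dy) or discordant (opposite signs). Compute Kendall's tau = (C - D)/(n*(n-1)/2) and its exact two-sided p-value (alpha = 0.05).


Step 1: Enumerate the 15 unordered pairs (i,j) with i<j and classify each by sign(x_j-x_i) * sign(y_j-y_i).
  (1,2):dx=+2,dy=-4->D; (1,3):dx=-4,dy=-6->C; (1,4):dx=-3,dy=-8->C; (1,5):dx=-6,dy=-10->C
  (1,6):dx=+1,dy=-2->D; (2,3):dx=-6,dy=-2->C; (2,4):dx=-5,dy=-4->C; (2,5):dx=-8,dy=-6->C
  (2,6):dx=-1,dy=+2->D; (3,4):dx=+1,dy=-2->D; (3,5):dx=-2,dy=-4->C; (3,6):dx=+5,dy=+4->C
  (4,5):dx=-3,dy=-2->C; (4,6):dx=+4,dy=+6->C; (5,6):dx=+7,dy=+8->C
Step 2: C = 11, D = 4, total pairs = 15.
Step 3: tau = (C - D)/(n(n-1)/2) = (11 - 4)/15 = 0.466667.
Step 4: Exact two-sided p-value (enumerate n! = 720 permutations of y under H0): p = 0.272222.
Step 5: alpha = 0.05. fail to reject H0.

tau_b = 0.4667 (C=11, D=4), p = 0.272222, fail to reject H0.


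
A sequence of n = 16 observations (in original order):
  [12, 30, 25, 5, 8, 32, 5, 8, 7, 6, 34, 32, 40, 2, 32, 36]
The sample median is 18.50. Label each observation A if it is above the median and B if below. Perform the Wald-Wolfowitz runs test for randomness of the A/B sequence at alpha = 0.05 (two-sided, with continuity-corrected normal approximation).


Step 1: Compute median = 18.50; label A = above, B = below.
Labels in order: BAABBABBBBAAABAA  (n_A = 8, n_B = 8)
Step 2: Count runs R = 8.
Step 3: Under H0 (random ordering), E[R] = 2*n_A*n_B/(n_A+n_B) + 1 = 2*8*8/16 + 1 = 9.0000.
        Var[R] = 2*n_A*n_B*(2*n_A*n_B - n_A - n_B) / ((n_A+n_B)^2 * (n_A+n_B-1)) = 14336/3840 = 3.7333.
        SD[R] = 1.9322.
Step 4: Continuity-corrected z = (R + 0.5 - E[R]) / SD[R] = (8 + 0.5 - 9.0000) / 1.9322 = -0.2588.
Step 5: Two-sided p-value via normal approximation = 2*(1 - Phi(|z|)) = 0.795809.
Step 6: alpha = 0.05. fail to reject H0.

R = 8, z = -0.2588, p = 0.795809, fail to reject H0.


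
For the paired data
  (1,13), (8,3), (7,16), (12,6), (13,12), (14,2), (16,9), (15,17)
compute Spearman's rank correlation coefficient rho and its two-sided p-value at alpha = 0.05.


Step 1: Rank x and y separately (midranks; no ties here).
rank(x): 1->1, 8->3, 7->2, 12->4, 13->5, 14->6, 16->8, 15->7
rank(y): 13->6, 3->2, 16->7, 6->3, 12->5, 2->1, 9->4, 17->8
Step 2: d_i = R_x(i) - R_y(i); compute d_i^2.
  (1-6)^2=25, (3-2)^2=1, (2-7)^2=25, (4-3)^2=1, (5-5)^2=0, (6-1)^2=25, (8-4)^2=16, (7-8)^2=1
sum(d^2) = 94.
Step 3: rho = 1 - 6*94 / (8*(8^2 - 1)) = 1 - 564/504 = -0.119048.
Step 4: Under H0, t = rho * sqrt((n-2)/(1-rho^2)) = -0.2937 ~ t(6).
Step 5: Two-sided p-value from the t-distribution with 6 df = 0.778886.
Step 6: alpha = 0.05. fail to reject H0.

rho = -0.1190, p = 0.778886, fail to reject H0 at alpha = 0.05.


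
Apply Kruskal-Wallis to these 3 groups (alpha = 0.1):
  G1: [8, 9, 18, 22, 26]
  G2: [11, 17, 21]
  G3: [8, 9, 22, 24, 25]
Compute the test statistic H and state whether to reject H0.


Step 1: Combine all N = 13 observations and assign midranks.
sorted (value, group, rank): (8,G1,1.5), (8,G3,1.5), (9,G1,3.5), (9,G3,3.5), (11,G2,5), (17,G2,6), (18,G1,7), (21,G2,8), (22,G1,9.5), (22,G3,9.5), (24,G3,11), (25,G3,12), (26,G1,13)
Step 2: Sum ranks within each group.
R_1 = 34.5 (n_1 = 5)
R_2 = 19 (n_2 = 3)
R_3 = 37.5 (n_3 = 5)
Step 3: H = 12/(N(N+1)) * sum(R_i^2/n_i) - 3(N+1)
     = 12/(13*14) * (34.5^2/5 + 19^2/3 + 37.5^2/5) - 3*14
     = 0.065934 * 639.633 - 42
     = 0.173626.
Step 4: Ties present; correction factor C = 1 - 18/(13^3 - 13) = 0.991758. Corrected H = 0.173626 / 0.991758 = 0.175069.
Step 5: Under H0, H ~ chi^2(2); p-value = 0.916187.
Step 6: alpha = 0.1. fail to reject H0.

H = 0.1751, df = 2, p = 0.916187, fail to reject H0.


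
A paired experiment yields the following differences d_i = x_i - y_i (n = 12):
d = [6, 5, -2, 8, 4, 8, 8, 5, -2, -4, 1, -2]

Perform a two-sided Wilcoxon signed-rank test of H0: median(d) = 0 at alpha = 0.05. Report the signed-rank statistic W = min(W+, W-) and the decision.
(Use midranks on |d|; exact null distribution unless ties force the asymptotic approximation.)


Step 1: Drop any zero differences (none here) and take |d_i|.
|d| = [6, 5, 2, 8, 4, 8, 8, 5, 2, 4, 1, 2]
Step 2: Midrank |d_i| (ties get averaged ranks).
ranks: |6|->9, |5|->7.5, |2|->3, |8|->11, |4|->5.5, |8|->11, |8|->11, |5|->7.5, |2|->3, |4|->5.5, |1|->1, |2|->3
Step 3: Attach original signs; sum ranks with positive sign and with negative sign.
W+ = 9 + 7.5 + 11 + 5.5 + 11 + 11 + 7.5 + 1 = 63.5
W- = 3 + 3 + 5.5 + 3 = 14.5
(Check: W+ + W- = 78 should equal n(n+1)/2 = 78.)
Step 4: Test statistic W = min(W+, W-) = 14.5.
Step 5: Ties in |d|, so use the tie-corrected normal approximation.
        E[W] = n(n+1)/4 = 12*13/4 = 39.
        Tie groups: |d|=2 (t=3), |d|=4 (t=2), |d|=5 (t=2), |d|=8 (t=3); sum(t^3 - t) = 60.
        Var[W] = n(n+1)(2n+1)/24 - sum(t^3-t)/48 = 3900/24 - 60/48 = 161.25.
        z = (W - E[W]) / sqrt(Var[W]) = (14.5 - 39) / 12.6984 = -1.9294.
        Two-sided p = 2*Phi(z) = 0.053685.
Step 6: alpha = 0.05. fail to reject H0.

W+ = 63.5, W- = 14.5, W = min = 14.5, p = 0.053685, fail to reject H0.


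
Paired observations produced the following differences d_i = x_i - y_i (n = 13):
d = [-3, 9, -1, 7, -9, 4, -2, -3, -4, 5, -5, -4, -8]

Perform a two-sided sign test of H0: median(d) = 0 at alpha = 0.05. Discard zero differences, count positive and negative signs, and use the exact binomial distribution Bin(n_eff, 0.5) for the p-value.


Step 1: Discard zero differences. Original n = 13; n_eff = number of nonzero differences = 13.
Nonzero differences (with sign): -3, +9, -1, +7, -9, +4, -2, -3, -4, +5, -5, -4, -8
Step 2: Count signs: positive = 4, negative = 9.
Step 3: Under H0: P(positive) = 0.5, so the number of positives S ~ Bin(13, 0.5).
Step 4: Two-sided exact p-value = sum of Bin(13,0.5) probabilities at or below the observed probability = 0.266846.
Step 5: alpha = 0.05. fail to reject H0.

n_eff = 13, pos = 4, neg = 9, p = 0.266846, fail to reject H0.


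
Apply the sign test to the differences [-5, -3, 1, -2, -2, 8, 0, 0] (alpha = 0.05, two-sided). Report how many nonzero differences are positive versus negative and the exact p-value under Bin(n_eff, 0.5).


Step 1: Discard zero differences. Original n = 8; n_eff = number of nonzero differences = 6.
Nonzero differences (with sign): -5, -3, +1, -2, -2, +8
Step 2: Count signs: positive = 2, negative = 4.
Step 3: Under H0: P(positive) = 0.5, so the number of positives S ~ Bin(6, 0.5).
Step 4: Two-sided exact p-value = sum of Bin(6,0.5) probabilities at or below the observed probability = 0.687500.
Step 5: alpha = 0.05. fail to reject H0.

n_eff = 6, pos = 2, neg = 4, p = 0.687500, fail to reject H0.


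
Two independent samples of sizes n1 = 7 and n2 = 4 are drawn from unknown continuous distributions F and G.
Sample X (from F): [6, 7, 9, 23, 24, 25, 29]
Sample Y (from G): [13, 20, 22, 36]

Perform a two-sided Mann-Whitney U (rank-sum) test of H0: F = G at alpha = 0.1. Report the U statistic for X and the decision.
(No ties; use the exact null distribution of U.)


Step 1: Combine and sort all 11 observations; assign midranks.
sorted (value, group): (6,X), (7,X), (9,X), (13,Y), (20,Y), (22,Y), (23,X), (24,X), (25,X), (29,X), (36,Y)
ranks: 6->1, 7->2, 9->3, 13->4, 20->5, 22->6, 23->7, 24->8, 25->9, 29->10, 36->11
Step 2: Rank sum for X: R1 = 1 + 2 + 3 + 7 + 8 + 9 + 10 = 40.
Step 3: U_X = R1 - n1(n1+1)/2 = 40 - 7*8/2 = 40 - 28 = 12.
       U_Y = n1*n2 - U_X = 28 - 12 = 16.
Step 4: No ties, so the exact null distribution of U (based on enumerating the C(11,7) = 330 equally likely rank assignments) gives the two-sided p-value.
Step 5: p-value = 0.787879; compare to alpha = 0.1. fail to reject H0.

U_X = 12, p = 0.787879, fail to reject H0 at alpha = 0.1.


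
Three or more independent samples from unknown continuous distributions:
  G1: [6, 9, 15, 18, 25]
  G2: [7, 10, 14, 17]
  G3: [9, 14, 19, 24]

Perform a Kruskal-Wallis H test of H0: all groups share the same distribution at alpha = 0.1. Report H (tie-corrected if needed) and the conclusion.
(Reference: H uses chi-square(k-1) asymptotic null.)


Step 1: Combine all N = 13 observations and assign midranks.
sorted (value, group, rank): (6,G1,1), (7,G2,2), (9,G1,3.5), (9,G3,3.5), (10,G2,5), (14,G2,6.5), (14,G3,6.5), (15,G1,8), (17,G2,9), (18,G1,10), (19,G3,11), (24,G3,12), (25,G1,13)
Step 2: Sum ranks within each group.
R_1 = 35.5 (n_1 = 5)
R_2 = 22.5 (n_2 = 4)
R_3 = 33 (n_3 = 4)
Step 3: H = 12/(N(N+1)) * sum(R_i^2/n_i) - 3(N+1)
     = 12/(13*14) * (35.5^2/5 + 22.5^2/4 + 33^2/4) - 3*14
     = 0.065934 * 650.862 - 42
     = 0.914011.
Step 4: Ties present; correction factor C = 1 - 12/(13^3 - 13) = 0.994505. Corrected H = 0.914011 / 0.994505 = 0.919061.
Step 5: Under H0, H ~ chi^2(2); p-value = 0.631580.
Step 6: alpha = 0.1. fail to reject H0.

H = 0.9191, df = 2, p = 0.631580, fail to reject H0.


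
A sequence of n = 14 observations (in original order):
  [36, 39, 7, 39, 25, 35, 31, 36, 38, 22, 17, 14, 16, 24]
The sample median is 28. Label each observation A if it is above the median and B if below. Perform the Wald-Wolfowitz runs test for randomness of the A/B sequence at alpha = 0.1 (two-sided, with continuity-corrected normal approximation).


Step 1: Compute median = 28; label A = above, B = below.
Labels in order: AABABAAAABBBBB  (n_A = 7, n_B = 7)
Step 2: Count runs R = 6.
Step 3: Under H0 (random ordering), E[R] = 2*n_A*n_B/(n_A+n_B) + 1 = 2*7*7/14 + 1 = 8.0000.
        Var[R] = 2*n_A*n_B*(2*n_A*n_B - n_A - n_B) / ((n_A+n_B)^2 * (n_A+n_B-1)) = 8232/2548 = 3.2308.
        SD[R] = 1.7974.
Step 4: Continuity-corrected z = (R + 0.5 - E[R]) / SD[R] = (6 + 0.5 - 8.0000) / 1.7974 = -0.8345.
Step 5: Two-sided p-value via normal approximation = 2*(1 - Phi(|z|)) = 0.403986.
Step 6: alpha = 0.1. fail to reject H0.

R = 6, z = -0.8345, p = 0.403986, fail to reject H0.


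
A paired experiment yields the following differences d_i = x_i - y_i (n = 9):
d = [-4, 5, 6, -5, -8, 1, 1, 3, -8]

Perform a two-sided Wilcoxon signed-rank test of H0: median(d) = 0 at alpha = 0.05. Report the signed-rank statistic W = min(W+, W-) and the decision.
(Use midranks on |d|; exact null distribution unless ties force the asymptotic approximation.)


Step 1: Drop any zero differences (none here) and take |d_i|.
|d| = [4, 5, 6, 5, 8, 1, 1, 3, 8]
Step 2: Midrank |d_i| (ties get averaged ranks).
ranks: |4|->4, |5|->5.5, |6|->7, |5|->5.5, |8|->8.5, |1|->1.5, |1|->1.5, |3|->3, |8|->8.5
Step 3: Attach original signs; sum ranks with positive sign and with negative sign.
W+ = 5.5 + 7 + 1.5 + 1.5 + 3 = 18.5
W- = 4 + 5.5 + 8.5 + 8.5 = 26.5
(Check: W+ + W- = 45 should equal n(n+1)/2 = 45.)
Step 4: Test statistic W = min(W+, W-) = 18.5.
Step 5: Ties in |d|, so use the tie-corrected normal approximation.
        E[W] = n(n+1)/4 = 9*10/4 = 22.5.
        Tie groups: |d|=1 (t=2), |d|=5 (t=2), |d|=8 (t=2); sum(t^3 - t) = 18.
        Var[W] = n(n+1)(2n+1)/24 - sum(t^3-t)/48 = 1710/24 - 18/48 = 70.875.
        z = (W - E[W]) / sqrt(Var[W]) = (18.5 - 22.5) / 8.4187 = -0.4751.
        Two-sided p = 2*Phi(z) = 0.634694.
Step 6: alpha = 0.05. fail to reject H0.

W+ = 18.5, W- = 26.5, W = min = 18.5, p = 0.634694, fail to reject H0.


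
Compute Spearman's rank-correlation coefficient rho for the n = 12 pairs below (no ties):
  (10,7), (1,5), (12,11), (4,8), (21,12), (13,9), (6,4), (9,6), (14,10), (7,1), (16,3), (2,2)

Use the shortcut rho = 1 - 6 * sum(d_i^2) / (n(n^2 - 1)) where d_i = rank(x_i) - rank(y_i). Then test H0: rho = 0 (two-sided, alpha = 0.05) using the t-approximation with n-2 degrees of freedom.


Step 1: Rank x and y separately (midranks; no ties here).
rank(x): 10->7, 1->1, 12->8, 4->3, 21->12, 13->9, 6->4, 9->6, 14->10, 7->5, 16->11, 2->2
rank(y): 7->7, 5->5, 11->11, 8->8, 12->12, 9->9, 4->4, 6->6, 10->10, 1->1, 3->3, 2->2
Step 2: d_i = R_x(i) - R_y(i); compute d_i^2.
  (7-7)^2=0, (1-5)^2=16, (8-11)^2=9, (3-8)^2=25, (12-12)^2=0, (9-9)^2=0, (4-4)^2=0, (6-6)^2=0, (10-10)^2=0, (5-1)^2=16, (11-3)^2=64, (2-2)^2=0
sum(d^2) = 130.
Step 3: rho = 1 - 6*130 / (12*(12^2 - 1)) = 1 - 780/1716 = 0.545455.
Step 4: Under H0, t = rho * sqrt((n-2)/(1-rho^2)) = 2.0580 ~ t(10).
Step 5: Two-sided p-value from the t-distribution with 10 df = 0.066612.
Step 6: alpha = 0.05. fail to reject H0.

rho = 0.5455, p = 0.066612, fail to reject H0 at alpha = 0.05.


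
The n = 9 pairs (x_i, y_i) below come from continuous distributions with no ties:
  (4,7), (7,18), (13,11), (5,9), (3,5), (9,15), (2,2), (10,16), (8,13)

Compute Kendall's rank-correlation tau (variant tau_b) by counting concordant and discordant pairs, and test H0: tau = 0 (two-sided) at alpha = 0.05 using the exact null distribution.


Step 1: Enumerate the 36 unordered pairs (i,j) with i<j and classify each by sign(x_j-x_i) * sign(y_j-y_i).
  (1,2):dx=+3,dy=+11->C; (1,3):dx=+9,dy=+4->C; (1,4):dx=+1,dy=+2->C; (1,5):dx=-1,dy=-2->C
  (1,6):dx=+5,dy=+8->C; (1,7):dx=-2,dy=-5->C; (1,8):dx=+6,dy=+9->C; (1,9):dx=+4,dy=+6->C
  (2,3):dx=+6,dy=-7->D; (2,4):dx=-2,dy=-9->C; (2,5):dx=-4,dy=-13->C; (2,6):dx=+2,dy=-3->D
  (2,7):dx=-5,dy=-16->C; (2,8):dx=+3,dy=-2->D; (2,9):dx=+1,dy=-5->D; (3,4):dx=-8,dy=-2->C
  (3,5):dx=-10,dy=-6->C; (3,6):dx=-4,dy=+4->D; (3,7):dx=-11,dy=-9->C; (3,8):dx=-3,dy=+5->D
  (3,9):dx=-5,dy=+2->D; (4,5):dx=-2,dy=-4->C; (4,6):dx=+4,dy=+6->C; (4,7):dx=-3,dy=-7->C
  (4,8):dx=+5,dy=+7->C; (4,9):dx=+3,dy=+4->C; (5,6):dx=+6,dy=+10->C; (5,7):dx=-1,dy=-3->C
  (5,8):dx=+7,dy=+11->C; (5,9):dx=+5,dy=+8->C; (6,7):dx=-7,dy=-13->C; (6,8):dx=+1,dy=+1->C
  (6,9):dx=-1,dy=-2->C; (7,8):dx=+8,dy=+14->C; (7,9):dx=+6,dy=+11->C; (8,9):dx=-2,dy=-3->C
Step 2: C = 29, D = 7, total pairs = 36.
Step 3: tau = (C - D)/(n(n-1)/2) = (29 - 7)/36 = 0.611111.
Step 4: Exact two-sided p-value (enumerate n! = 362880 permutations of y under H0): p = 0.024741.
Step 5: alpha = 0.05. reject H0.

tau_b = 0.6111 (C=29, D=7), p = 0.024741, reject H0.


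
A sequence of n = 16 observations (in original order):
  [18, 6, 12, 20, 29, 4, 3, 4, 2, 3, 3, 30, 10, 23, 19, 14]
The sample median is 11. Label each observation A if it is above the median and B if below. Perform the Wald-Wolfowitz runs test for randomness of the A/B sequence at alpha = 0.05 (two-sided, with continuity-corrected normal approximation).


Step 1: Compute median = 11; label A = above, B = below.
Labels in order: ABAAABBBBBBABAAA  (n_A = 8, n_B = 8)
Step 2: Count runs R = 7.
Step 3: Under H0 (random ordering), E[R] = 2*n_A*n_B/(n_A+n_B) + 1 = 2*8*8/16 + 1 = 9.0000.
        Var[R] = 2*n_A*n_B*(2*n_A*n_B - n_A - n_B) / ((n_A+n_B)^2 * (n_A+n_B-1)) = 14336/3840 = 3.7333.
        SD[R] = 1.9322.
Step 4: Continuity-corrected z = (R + 0.5 - E[R]) / SD[R] = (7 + 0.5 - 9.0000) / 1.9322 = -0.7763.
Step 5: Two-sided p-value via normal approximation = 2*(1 - Phi(|z|)) = 0.437558.
Step 6: alpha = 0.05. fail to reject H0.

R = 7, z = -0.7763, p = 0.437558, fail to reject H0.


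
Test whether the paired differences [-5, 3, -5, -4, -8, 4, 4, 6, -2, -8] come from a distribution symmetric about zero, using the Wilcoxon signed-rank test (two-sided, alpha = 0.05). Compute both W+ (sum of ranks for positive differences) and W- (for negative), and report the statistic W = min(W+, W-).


Step 1: Drop any zero differences (none here) and take |d_i|.
|d| = [5, 3, 5, 4, 8, 4, 4, 6, 2, 8]
Step 2: Midrank |d_i| (ties get averaged ranks).
ranks: |5|->6.5, |3|->2, |5|->6.5, |4|->4, |8|->9.5, |4|->4, |4|->4, |6|->8, |2|->1, |8|->9.5
Step 3: Attach original signs; sum ranks with positive sign and with negative sign.
W+ = 2 + 4 + 4 + 8 = 18
W- = 6.5 + 6.5 + 4 + 9.5 + 1 + 9.5 = 37
(Check: W+ + W- = 55 should equal n(n+1)/2 = 55.)
Step 4: Test statistic W = min(W+, W-) = 18.
Step 5: Ties in |d|, so use the tie-corrected normal approximation.
        E[W] = n(n+1)/4 = 10*11/4 = 27.5.
        Tie groups: |d|=4 (t=3), |d|=5 (t=2), |d|=8 (t=2); sum(t^3 - t) = 36.
        Var[W] = n(n+1)(2n+1)/24 - sum(t^3-t)/48 = 2310/24 - 36/48 = 95.5.
        z = (W - E[W]) / sqrt(Var[W]) = (18 - 27.5) / 9.7724 = -0.9721.
        Two-sided p = 2*Phi(z) = 0.330989.
Step 6: alpha = 0.05. fail to reject H0.

W+ = 18, W- = 37, W = min = 18, p = 0.330989, fail to reject H0.


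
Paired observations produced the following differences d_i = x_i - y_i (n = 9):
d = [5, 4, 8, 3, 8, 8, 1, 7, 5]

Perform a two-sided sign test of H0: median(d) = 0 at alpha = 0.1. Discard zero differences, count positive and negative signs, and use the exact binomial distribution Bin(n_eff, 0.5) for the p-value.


Step 1: Discard zero differences. Original n = 9; n_eff = number of nonzero differences = 9.
Nonzero differences (with sign): +5, +4, +8, +3, +8, +8, +1, +7, +5
Step 2: Count signs: positive = 9, negative = 0.
Step 3: Under H0: P(positive) = 0.5, so the number of positives S ~ Bin(9, 0.5).
Step 4: Two-sided exact p-value = sum of Bin(9,0.5) probabilities at or below the observed probability = 0.003906.
Step 5: alpha = 0.1. reject H0.

n_eff = 9, pos = 9, neg = 0, p = 0.003906, reject H0.


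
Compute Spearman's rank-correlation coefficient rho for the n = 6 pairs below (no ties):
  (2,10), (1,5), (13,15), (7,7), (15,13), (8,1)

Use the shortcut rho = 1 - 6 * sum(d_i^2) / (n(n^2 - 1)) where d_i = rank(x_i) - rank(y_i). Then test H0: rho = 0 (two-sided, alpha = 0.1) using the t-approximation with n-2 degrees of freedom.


Step 1: Rank x and y separately (midranks; no ties here).
rank(x): 2->2, 1->1, 13->5, 7->3, 15->6, 8->4
rank(y): 10->4, 5->2, 15->6, 7->3, 13->5, 1->1
Step 2: d_i = R_x(i) - R_y(i); compute d_i^2.
  (2-4)^2=4, (1-2)^2=1, (5-6)^2=1, (3-3)^2=0, (6-5)^2=1, (4-1)^2=9
sum(d^2) = 16.
Step 3: rho = 1 - 6*16 / (6*(6^2 - 1)) = 1 - 96/210 = 0.542857.
Step 4: Under H0, t = rho * sqrt((n-2)/(1-rho^2)) = 1.2928 ~ t(4).
Step 5: Two-sided p-value from the t-distribution with 4 df = 0.265703.
Step 6: alpha = 0.1. fail to reject H0.

rho = 0.5429, p = 0.265703, fail to reject H0 at alpha = 0.1.


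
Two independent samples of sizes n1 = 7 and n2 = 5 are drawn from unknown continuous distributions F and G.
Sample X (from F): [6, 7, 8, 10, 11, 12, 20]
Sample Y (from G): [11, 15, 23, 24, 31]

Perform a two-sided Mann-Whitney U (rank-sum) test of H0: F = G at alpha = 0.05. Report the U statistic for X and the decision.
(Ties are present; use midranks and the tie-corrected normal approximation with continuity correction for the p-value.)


Step 1: Combine and sort all 12 observations; assign midranks.
sorted (value, group): (6,X), (7,X), (8,X), (10,X), (11,X), (11,Y), (12,X), (15,Y), (20,X), (23,Y), (24,Y), (31,Y)
ranks: 6->1, 7->2, 8->3, 10->4, 11->5.5, 11->5.5, 12->7, 15->8, 20->9, 23->10, 24->11, 31->12
Step 2: Rank sum for X: R1 = 1 + 2 + 3 + 4 + 5.5 + 7 + 9 = 31.5.
Step 3: U_X = R1 - n1(n1+1)/2 = 31.5 - 7*8/2 = 31.5 - 28 = 3.5.
       U_Y = n1*n2 - U_X = 35 - 3.5 = 31.5.
Step 4: Ties are present, so use the tie-corrected normal approximation (with continuity correction) for the p-value.
Step 5: p-value = 0.028075; compare to alpha = 0.05. reject H0.

U_X = 3.5, p = 0.028075, reject H0 at alpha = 0.05.


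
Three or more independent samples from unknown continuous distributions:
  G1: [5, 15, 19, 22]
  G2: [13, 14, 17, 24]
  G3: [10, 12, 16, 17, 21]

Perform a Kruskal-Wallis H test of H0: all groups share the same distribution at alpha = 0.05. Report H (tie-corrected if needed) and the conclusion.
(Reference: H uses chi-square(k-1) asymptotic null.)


Step 1: Combine all N = 13 observations and assign midranks.
sorted (value, group, rank): (5,G1,1), (10,G3,2), (12,G3,3), (13,G2,4), (14,G2,5), (15,G1,6), (16,G3,7), (17,G2,8.5), (17,G3,8.5), (19,G1,10), (21,G3,11), (22,G1,12), (24,G2,13)
Step 2: Sum ranks within each group.
R_1 = 29 (n_1 = 4)
R_2 = 30.5 (n_2 = 4)
R_3 = 31.5 (n_3 = 5)
Step 3: H = 12/(N(N+1)) * sum(R_i^2/n_i) - 3(N+1)
     = 12/(13*14) * (29^2/4 + 30.5^2/4 + 31.5^2/5) - 3*14
     = 0.065934 * 641.263 - 42
     = 0.281044.
Step 4: Ties present; correction factor C = 1 - 6/(13^3 - 13) = 0.997253. Corrected H = 0.281044 / 0.997253 = 0.281818.
Step 5: Under H0, H ~ chi^2(2); p-value = 0.868568.
Step 6: alpha = 0.05. fail to reject H0.

H = 0.2818, df = 2, p = 0.868568, fail to reject H0.


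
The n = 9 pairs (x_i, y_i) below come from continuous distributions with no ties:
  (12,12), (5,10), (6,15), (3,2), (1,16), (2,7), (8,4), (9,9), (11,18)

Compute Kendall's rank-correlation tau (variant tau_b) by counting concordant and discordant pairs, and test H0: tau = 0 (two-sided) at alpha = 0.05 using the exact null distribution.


Step 1: Enumerate the 36 unordered pairs (i,j) with i<j and classify each by sign(x_j-x_i) * sign(y_j-y_i).
  (1,2):dx=-7,dy=-2->C; (1,3):dx=-6,dy=+3->D; (1,4):dx=-9,dy=-10->C; (1,5):dx=-11,dy=+4->D
  (1,6):dx=-10,dy=-5->C; (1,7):dx=-4,dy=-8->C; (1,8):dx=-3,dy=-3->C; (1,9):dx=-1,dy=+6->D
  (2,3):dx=+1,dy=+5->C; (2,4):dx=-2,dy=-8->C; (2,5):dx=-4,dy=+6->D; (2,6):dx=-3,dy=-3->C
  (2,7):dx=+3,dy=-6->D; (2,8):dx=+4,dy=-1->D; (2,9):dx=+6,dy=+8->C; (3,4):dx=-3,dy=-13->C
  (3,5):dx=-5,dy=+1->D; (3,6):dx=-4,dy=-8->C; (3,7):dx=+2,dy=-11->D; (3,8):dx=+3,dy=-6->D
  (3,9):dx=+5,dy=+3->C; (4,5):dx=-2,dy=+14->D; (4,6):dx=-1,dy=+5->D; (4,7):dx=+5,dy=+2->C
  (4,8):dx=+6,dy=+7->C; (4,9):dx=+8,dy=+16->C; (5,6):dx=+1,dy=-9->D; (5,7):dx=+7,dy=-12->D
  (5,8):dx=+8,dy=-7->D; (5,9):dx=+10,dy=+2->C; (6,7):dx=+6,dy=-3->D; (6,8):dx=+7,dy=+2->C
  (6,9):dx=+9,dy=+11->C; (7,8):dx=+1,dy=+5->C; (7,9):dx=+3,dy=+14->C; (8,9):dx=+2,dy=+9->C
Step 2: C = 21, D = 15, total pairs = 36.
Step 3: tau = (C - D)/(n(n-1)/2) = (21 - 15)/36 = 0.166667.
Step 4: Exact two-sided p-value (enumerate n! = 362880 permutations of y under H0): p = 0.612202.
Step 5: alpha = 0.05. fail to reject H0.

tau_b = 0.1667 (C=21, D=15), p = 0.612202, fail to reject H0.


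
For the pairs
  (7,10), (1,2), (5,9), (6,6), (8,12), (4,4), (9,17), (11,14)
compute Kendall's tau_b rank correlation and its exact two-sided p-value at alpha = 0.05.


Step 1: Enumerate the 28 unordered pairs (i,j) with i<j and classify each by sign(x_j-x_i) * sign(y_j-y_i).
  (1,2):dx=-6,dy=-8->C; (1,3):dx=-2,dy=-1->C; (1,4):dx=-1,dy=-4->C; (1,5):dx=+1,dy=+2->C
  (1,6):dx=-3,dy=-6->C; (1,7):dx=+2,dy=+7->C; (1,8):dx=+4,dy=+4->C; (2,3):dx=+4,dy=+7->C
  (2,4):dx=+5,dy=+4->C; (2,5):dx=+7,dy=+10->C; (2,6):dx=+3,dy=+2->C; (2,7):dx=+8,dy=+15->C
  (2,8):dx=+10,dy=+12->C; (3,4):dx=+1,dy=-3->D; (3,5):dx=+3,dy=+3->C; (3,6):dx=-1,dy=-5->C
  (3,7):dx=+4,dy=+8->C; (3,8):dx=+6,dy=+5->C; (4,5):dx=+2,dy=+6->C; (4,6):dx=-2,dy=-2->C
  (4,7):dx=+3,dy=+11->C; (4,8):dx=+5,dy=+8->C; (5,6):dx=-4,dy=-8->C; (5,7):dx=+1,dy=+5->C
  (5,8):dx=+3,dy=+2->C; (6,7):dx=+5,dy=+13->C; (6,8):dx=+7,dy=+10->C; (7,8):dx=+2,dy=-3->D
Step 2: C = 26, D = 2, total pairs = 28.
Step 3: tau = (C - D)/(n(n-1)/2) = (26 - 2)/28 = 0.857143.
Step 4: Exact two-sided p-value (enumerate n! = 40320 permutations of y under H0): p = 0.001736.
Step 5: alpha = 0.05. reject H0.

tau_b = 0.8571 (C=26, D=2), p = 0.001736, reject H0.


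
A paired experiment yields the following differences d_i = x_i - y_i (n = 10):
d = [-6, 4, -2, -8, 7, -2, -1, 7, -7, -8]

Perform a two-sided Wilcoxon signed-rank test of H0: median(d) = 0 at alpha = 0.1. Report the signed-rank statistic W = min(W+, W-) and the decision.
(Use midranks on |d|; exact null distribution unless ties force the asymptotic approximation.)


Step 1: Drop any zero differences (none here) and take |d_i|.
|d| = [6, 4, 2, 8, 7, 2, 1, 7, 7, 8]
Step 2: Midrank |d_i| (ties get averaged ranks).
ranks: |6|->5, |4|->4, |2|->2.5, |8|->9.5, |7|->7, |2|->2.5, |1|->1, |7|->7, |7|->7, |8|->9.5
Step 3: Attach original signs; sum ranks with positive sign and with negative sign.
W+ = 4 + 7 + 7 = 18
W- = 5 + 2.5 + 9.5 + 2.5 + 1 + 7 + 9.5 = 37
(Check: W+ + W- = 55 should equal n(n+1)/2 = 55.)
Step 4: Test statistic W = min(W+, W-) = 18.
Step 5: Ties in |d|, so use the tie-corrected normal approximation.
        E[W] = n(n+1)/4 = 10*11/4 = 27.5.
        Tie groups: |d|=2 (t=2), |d|=7 (t=3), |d|=8 (t=2); sum(t^3 - t) = 36.
        Var[W] = n(n+1)(2n+1)/24 - sum(t^3-t)/48 = 2310/24 - 36/48 = 95.5.
        z = (W - E[W]) / sqrt(Var[W]) = (18 - 27.5) / 9.7724 = -0.9721.
        Two-sided p = 2*Phi(z) = 0.330989.
Step 6: alpha = 0.1. fail to reject H0.

W+ = 18, W- = 37, W = min = 18, p = 0.330989, fail to reject H0.


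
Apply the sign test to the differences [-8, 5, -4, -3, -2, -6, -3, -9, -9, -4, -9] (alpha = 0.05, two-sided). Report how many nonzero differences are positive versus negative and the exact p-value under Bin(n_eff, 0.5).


Step 1: Discard zero differences. Original n = 11; n_eff = number of nonzero differences = 11.
Nonzero differences (with sign): -8, +5, -4, -3, -2, -6, -3, -9, -9, -4, -9
Step 2: Count signs: positive = 1, negative = 10.
Step 3: Under H0: P(positive) = 0.5, so the number of positives S ~ Bin(11, 0.5).
Step 4: Two-sided exact p-value = sum of Bin(11,0.5) probabilities at or below the observed probability = 0.011719.
Step 5: alpha = 0.05. reject H0.

n_eff = 11, pos = 1, neg = 10, p = 0.011719, reject H0.


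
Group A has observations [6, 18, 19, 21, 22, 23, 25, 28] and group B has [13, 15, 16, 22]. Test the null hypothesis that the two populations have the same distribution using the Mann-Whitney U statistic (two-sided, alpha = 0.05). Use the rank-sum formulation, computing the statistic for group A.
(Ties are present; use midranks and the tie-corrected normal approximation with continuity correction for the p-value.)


Step 1: Combine and sort all 12 observations; assign midranks.
sorted (value, group): (6,X), (13,Y), (15,Y), (16,Y), (18,X), (19,X), (21,X), (22,X), (22,Y), (23,X), (25,X), (28,X)
ranks: 6->1, 13->2, 15->3, 16->4, 18->5, 19->6, 21->7, 22->8.5, 22->8.5, 23->10, 25->11, 28->12
Step 2: Rank sum for X: R1 = 1 + 5 + 6 + 7 + 8.5 + 10 + 11 + 12 = 60.5.
Step 3: U_X = R1 - n1(n1+1)/2 = 60.5 - 8*9/2 = 60.5 - 36 = 24.5.
       U_Y = n1*n2 - U_X = 32 - 24.5 = 7.5.
Step 4: Ties are present, so use the tie-corrected normal approximation (with continuity correction) for the p-value.
Step 5: p-value = 0.173478; compare to alpha = 0.05. fail to reject H0.

U_X = 24.5, p = 0.173478, fail to reject H0 at alpha = 0.05.


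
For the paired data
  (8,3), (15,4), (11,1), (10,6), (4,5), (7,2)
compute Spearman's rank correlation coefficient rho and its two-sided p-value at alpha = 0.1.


Step 1: Rank x and y separately (midranks; no ties here).
rank(x): 8->3, 15->6, 11->5, 10->4, 4->1, 7->2
rank(y): 3->3, 4->4, 1->1, 6->6, 5->5, 2->2
Step 2: d_i = R_x(i) - R_y(i); compute d_i^2.
  (3-3)^2=0, (6-4)^2=4, (5-1)^2=16, (4-6)^2=4, (1-5)^2=16, (2-2)^2=0
sum(d^2) = 40.
Step 3: rho = 1 - 6*40 / (6*(6^2 - 1)) = 1 - 240/210 = -0.142857.
Step 4: Under H0, t = rho * sqrt((n-2)/(1-rho^2)) = -0.2887 ~ t(4).
Step 5: Two-sided p-value from the t-distribution with 4 df = 0.787172.
Step 6: alpha = 0.1. fail to reject H0.

rho = -0.1429, p = 0.787172, fail to reject H0 at alpha = 0.1.


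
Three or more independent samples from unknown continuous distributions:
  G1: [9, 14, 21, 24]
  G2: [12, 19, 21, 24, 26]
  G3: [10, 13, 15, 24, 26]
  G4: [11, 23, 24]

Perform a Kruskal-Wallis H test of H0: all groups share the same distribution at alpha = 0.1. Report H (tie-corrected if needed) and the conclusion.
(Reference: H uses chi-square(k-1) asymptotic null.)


Step 1: Combine all N = 17 observations and assign midranks.
sorted (value, group, rank): (9,G1,1), (10,G3,2), (11,G4,3), (12,G2,4), (13,G3,5), (14,G1,6), (15,G3,7), (19,G2,8), (21,G1,9.5), (21,G2,9.5), (23,G4,11), (24,G1,13.5), (24,G2,13.5), (24,G3,13.5), (24,G4,13.5), (26,G2,16.5), (26,G3,16.5)
Step 2: Sum ranks within each group.
R_1 = 30 (n_1 = 4)
R_2 = 51.5 (n_2 = 5)
R_3 = 44 (n_3 = 5)
R_4 = 27.5 (n_4 = 3)
Step 3: H = 12/(N(N+1)) * sum(R_i^2/n_i) - 3(N+1)
     = 12/(17*18) * (30^2/4 + 51.5^2/5 + 44^2/5 + 27.5^2/3) - 3*18
     = 0.039216 * 1394.73 - 54
     = 0.695425.
Step 4: Ties present; correction factor C = 1 - 72/(17^3 - 17) = 0.985294. Corrected H = 0.695425 / 0.985294 = 0.705804.
Step 5: Under H0, H ~ chi^2(3); p-value = 0.871838.
Step 6: alpha = 0.1. fail to reject H0.

H = 0.7058, df = 3, p = 0.871838, fail to reject H0.


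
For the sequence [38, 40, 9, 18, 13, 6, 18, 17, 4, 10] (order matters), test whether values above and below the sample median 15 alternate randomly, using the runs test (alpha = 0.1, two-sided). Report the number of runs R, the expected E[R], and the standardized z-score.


Step 1: Compute median = 15; label A = above, B = below.
Labels in order: AABABBAABB  (n_A = 5, n_B = 5)
Step 2: Count runs R = 6.
Step 3: Under H0 (random ordering), E[R] = 2*n_A*n_B/(n_A+n_B) + 1 = 2*5*5/10 + 1 = 6.0000.
        Var[R] = 2*n_A*n_B*(2*n_A*n_B - n_A - n_B) / ((n_A+n_B)^2 * (n_A+n_B-1)) = 2000/900 = 2.2222.
        SD[R] = 1.4907.
Step 4: R = E[R], so z = 0 with no continuity correction.
Step 5: Two-sided p-value via normal approximation = 2*(1 - Phi(|z|)) = 1.000000.
Step 6: alpha = 0.1. fail to reject H0.

R = 6, z = 0.0000, p = 1.000000, fail to reject H0.


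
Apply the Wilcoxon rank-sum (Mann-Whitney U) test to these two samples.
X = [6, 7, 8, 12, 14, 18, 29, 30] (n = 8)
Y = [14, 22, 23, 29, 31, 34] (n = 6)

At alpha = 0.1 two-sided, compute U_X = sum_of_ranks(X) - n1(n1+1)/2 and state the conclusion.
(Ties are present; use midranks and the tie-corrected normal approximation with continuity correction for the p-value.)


Step 1: Combine and sort all 14 observations; assign midranks.
sorted (value, group): (6,X), (7,X), (8,X), (12,X), (14,X), (14,Y), (18,X), (22,Y), (23,Y), (29,X), (29,Y), (30,X), (31,Y), (34,Y)
ranks: 6->1, 7->2, 8->3, 12->4, 14->5.5, 14->5.5, 18->7, 22->8, 23->9, 29->10.5, 29->10.5, 30->12, 31->13, 34->14
Step 2: Rank sum for X: R1 = 1 + 2 + 3 + 4 + 5.5 + 7 + 10.5 + 12 = 45.
Step 3: U_X = R1 - n1(n1+1)/2 = 45 - 8*9/2 = 45 - 36 = 9.
       U_Y = n1*n2 - U_X = 48 - 9 = 39.
Step 4: Ties are present, so use the tie-corrected normal approximation (with continuity correction) for the p-value.
Step 5: p-value = 0.060646; compare to alpha = 0.1. reject H0.

U_X = 9, p = 0.060646, reject H0 at alpha = 0.1.


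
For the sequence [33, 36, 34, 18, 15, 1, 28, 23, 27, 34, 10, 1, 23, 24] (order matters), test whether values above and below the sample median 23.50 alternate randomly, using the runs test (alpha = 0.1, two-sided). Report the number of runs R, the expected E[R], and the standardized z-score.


Step 1: Compute median = 23.50; label A = above, B = below.
Labels in order: AAABBBABAABBBA  (n_A = 7, n_B = 7)
Step 2: Count runs R = 7.
Step 3: Under H0 (random ordering), E[R] = 2*n_A*n_B/(n_A+n_B) + 1 = 2*7*7/14 + 1 = 8.0000.
        Var[R] = 2*n_A*n_B*(2*n_A*n_B - n_A - n_B) / ((n_A+n_B)^2 * (n_A+n_B-1)) = 8232/2548 = 3.2308.
        SD[R] = 1.7974.
Step 4: Continuity-corrected z = (R + 0.5 - E[R]) / SD[R] = (7 + 0.5 - 8.0000) / 1.7974 = -0.2782.
Step 5: Two-sided p-value via normal approximation = 2*(1 - Phi(|z|)) = 0.780879.
Step 6: alpha = 0.1. fail to reject H0.

R = 7, z = -0.2782, p = 0.780879, fail to reject H0.


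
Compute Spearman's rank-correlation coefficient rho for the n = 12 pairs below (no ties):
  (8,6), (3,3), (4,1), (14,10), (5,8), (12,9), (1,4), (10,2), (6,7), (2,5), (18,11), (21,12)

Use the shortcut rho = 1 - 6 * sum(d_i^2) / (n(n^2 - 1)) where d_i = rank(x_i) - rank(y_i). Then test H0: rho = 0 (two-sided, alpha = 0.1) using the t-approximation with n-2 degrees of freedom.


Step 1: Rank x and y separately (midranks; no ties here).
rank(x): 8->7, 3->3, 4->4, 14->10, 5->5, 12->9, 1->1, 10->8, 6->6, 2->2, 18->11, 21->12
rank(y): 6->6, 3->3, 1->1, 10->10, 8->8, 9->9, 4->4, 2->2, 7->7, 5->5, 11->11, 12->12
Step 2: d_i = R_x(i) - R_y(i); compute d_i^2.
  (7-6)^2=1, (3-3)^2=0, (4-1)^2=9, (10-10)^2=0, (5-8)^2=9, (9-9)^2=0, (1-4)^2=9, (8-2)^2=36, (6-7)^2=1, (2-5)^2=9, (11-11)^2=0, (12-12)^2=0
sum(d^2) = 74.
Step 3: rho = 1 - 6*74 / (12*(12^2 - 1)) = 1 - 444/1716 = 0.741259.
Step 4: Under H0, t = rho * sqrt((n-2)/(1-rho^2)) = 3.4923 ~ t(10).
Step 5: Two-sided p-value from the t-distribution with 10 df = 0.005801.
Step 6: alpha = 0.1. reject H0.

rho = 0.7413, p = 0.005801, reject H0 at alpha = 0.1.


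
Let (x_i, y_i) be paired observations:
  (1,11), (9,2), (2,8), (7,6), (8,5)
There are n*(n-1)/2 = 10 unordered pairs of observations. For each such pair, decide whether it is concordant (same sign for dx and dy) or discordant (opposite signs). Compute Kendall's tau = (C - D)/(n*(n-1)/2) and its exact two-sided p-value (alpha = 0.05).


Step 1: Enumerate the 10 unordered pairs (i,j) with i<j and classify each by sign(x_j-x_i) * sign(y_j-y_i).
  (1,2):dx=+8,dy=-9->D; (1,3):dx=+1,dy=-3->D; (1,4):dx=+6,dy=-5->D; (1,5):dx=+7,dy=-6->D
  (2,3):dx=-7,dy=+6->D; (2,4):dx=-2,dy=+4->D; (2,5):dx=-1,dy=+3->D; (3,4):dx=+5,dy=-2->D
  (3,5):dx=+6,dy=-3->D; (4,5):dx=+1,dy=-1->D
Step 2: C = 0, D = 10, total pairs = 10.
Step 3: tau = (C - D)/(n(n-1)/2) = (0 - 10)/10 = -1.000000.
Step 4: Exact two-sided p-value (enumerate n! = 120 permutations of y under H0): p = 0.016667.
Step 5: alpha = 0.05. reject H0.

tau_b = -1.0000 (C=0, D=10), p = 0.016667, reject H0.


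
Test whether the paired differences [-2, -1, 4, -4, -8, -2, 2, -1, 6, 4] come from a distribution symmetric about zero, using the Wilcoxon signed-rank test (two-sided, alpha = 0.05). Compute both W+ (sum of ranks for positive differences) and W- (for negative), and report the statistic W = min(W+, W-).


Step 1: Drop any zero differences (none here) and take |d_i|.
|d| = [2, 1, 4, 4, 8, 2, 2, 1, 6, 4]
Step 2: Midrank |d_i| (ties get averaged ranks).
ranks: |2|->4, |1|->1.5, |4|->7, |4|->7, |8|->10, |2|->4, |2|->4, |1|->1.5, |6|->9, |4|->7
Step 3: Attach original signs; sum ranks with positive sign and with negative sign.
W+ = 7 + 4 + 9 + 7 = 27
W- = 4 + 1.5 + 7 + 10 + 4 + 1.5 = 28
(Check: W+ + W- = 55 should equal n(n+1)/2 = 55.)
Step 4: Test statistic W = min(W+, W-) = 27.
Step 5: Ties in |d|, so use the tie-corrected normal approximation.
        E[W] = n(n+1)/4 = 10*11/4 = 27.5.
        Tie groups: |d|=1 (t=2), |d|=2 (t=3), |d|=4 (t=3); sum(t^3 - t) = 54.
        Var[W] = n(n+1)(2n+1)/24 - sum(t^3-t)/48 = 2310/24 - 54/48 = 95.125.
        z = (W - E[W]) / sqrt(Var[W]) = (27 - 27.5) / 9.7532 = -0.0513.
        Two-sided p = 2*Phi(z) = 0.959114.
Step 6: alpha = 0.05. fail to reject H0.

W+ = 27, W- = 28, W = min = 27, p = 0.959114, fail to reject H0.


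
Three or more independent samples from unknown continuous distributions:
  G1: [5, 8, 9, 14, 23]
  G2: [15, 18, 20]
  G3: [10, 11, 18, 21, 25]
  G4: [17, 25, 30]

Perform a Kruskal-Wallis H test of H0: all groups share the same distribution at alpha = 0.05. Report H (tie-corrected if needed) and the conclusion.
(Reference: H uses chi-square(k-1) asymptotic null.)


Step 1: Combine all N = 16 observations and assign midranks.
sorted (value, group, rank): (5,G1,1), (8,G1,2), (9,G1,3), (10,G3,4), (11,G3,5), (14,G1,6), (15,G2,7), (17,G4,8), (18,G2,9.5), (18,G3,9.5), (20,G2,11), (21,G3,12), (23,G1,13), (25,G3,14.5), (25,G4,14.5), (30,G4,16)
Step 2: Sum ranks within each group.
R_1 = 25 (n_1 = 5)
R_2 = 27.5 (n_2 = 3)
R_3 = 45 (n_3 = 5)
R_4 = 38.5 (n_4 = 3)
Step 3: H = 12/(N(N+1)) * sum(R_i^2/n_i) - 3(N+1)
     = 12/(16*17) * (25^2/5 + 27.5^2/3 + 45^2/5 + 38.5^2/3) - 3*17
     = 0.044118 * 1276.17 - 51
     = 5.301471.
Step 4: Ties present; correction factor C = 1 - 12/(16^3 - 16) = 0.997059. Corrected H = 5.301471 / 0.997059 = 5.317109.
Step 5: Under H0, H ~ chi^2(3); p-value = 0.149996.
Step 6: alpha = 0.05. fail to reject H0.

H = 5.3171, df = 3, p = 0.149996, fail to reject H0.


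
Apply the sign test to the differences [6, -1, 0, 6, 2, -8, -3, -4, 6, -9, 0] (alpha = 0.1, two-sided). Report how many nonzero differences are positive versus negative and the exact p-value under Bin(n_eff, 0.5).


Step 1: Discard zero differences. Original n = 11; n_eff = number of nonzero differences = 9.
Nonzero differences (with sign): +6, -1, +6, +2, -8, -3, -4, +6, -9
Step 2: Count signs: positive = 4, negative = 5.
Step 3: Under H0: P(positive) = 0.5, so the number of positives S ~ Bin(9, 0.5).
Step 4: Two-sided exact p-value = sum of Bin(9,0.5) probabilities at or below the observed probability = 1.000000.
Step 5: alpha = 0.1. fail to reject H0.

n_eff = 9, pos = 4, neg = 5, p = 1.000000, fail to reject H0.


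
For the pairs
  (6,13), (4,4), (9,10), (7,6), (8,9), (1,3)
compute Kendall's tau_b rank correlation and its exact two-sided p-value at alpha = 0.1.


Step 1: Enumerate the 15 unordered pairs (i,j) with i<j and classify each by sign(x_j-x_i) * sign(y_j-y_i).
  (1,2):dx=-2,dy=-9->C; (1,3):dx=+3,dy=-3->D; (1,4):dx=+1,dy=-7->D; (1,5):dx=+2,dy=-4->D
  (1,6):dx=-5,dy=-10->C; (2,3):dx=+5,dy=+6->C; (2,4):dx=+3,dy=+2->C; (2,5):dx=+4,dy=+5->C
  (2,6):dx=-3,dy=-1->C; (3,4):dx=-2,dy=-4->C; (3,5):dx=-1,dy=-1->C; (3,6):dx=-8,dy=-7->C
  (4,5):dx=+1,dy=+3->C; (4,6):dx=-6,dy=-3->C; (5,6):dx=-7,dy=-6->C
Step 2: C = 12, D = 3, total pairs = 15.
Step 3: tau = (C - D)/(n(n-1)/2) = (12 - 3)/15 = 0.600000.
Step 4: Exact two-sided p-value (enumerate n! = 720 permutations of y under H0): p = 0.136111.
Step 5: alpha = 0.1. fail to reject H0.

tau_b = 0.6000 (C=12, D=3), p = 0.136111, fail to reject H0.


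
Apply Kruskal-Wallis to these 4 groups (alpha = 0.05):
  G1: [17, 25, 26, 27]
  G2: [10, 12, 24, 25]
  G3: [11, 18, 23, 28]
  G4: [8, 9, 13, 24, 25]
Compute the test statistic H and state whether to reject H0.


Step 1: Combine all N = 17 observations and assign midranks.
sorted (value, group, rank): (8,G4,1), (9,G4,2), (10,G2,3), (11,G3,4), (12,G2,5), (13,G4,6), (17,G1,7), (18,G3,8), (23,G3,9), (24,G2,10.5), (24,G4,10.5), (25,G1,13), (25,G2,13), (25,G4,13), (26,G1,15), (27,G1,16), (28,G3,17)
Step 2: Sum ranks within each group.
R_1 = 51 (n_1 = 4)
R_2 = 31.5 (n_2 = 4)
R_3 = 38 (n_3 = 4)
R_4 = 32.5 (n_4 = 5)
Step 3: H = 12/(N(N+1)) * sum(R_i^2/n_i) - 3(N+1)
     = 12/(17*18) * (51^2/4 + 31.5^2/4 + 38^2/4 + 32.5^2/5) - 3*18
     = 0.039216 * 1470.56 - 54
     = 3.669118.
Step 4: Ties present; correction factor C = 1 - 30/(17^3 - 17) = 0.993873. Corrected H = 3.669118 / 0.993873 = 3.691739.
Step 5: Under H0, H ~ chi^2(3); p-value = 0.296732.
Step 6: alpha = 0.05. fail to reject H0.

H = 3.6917, df = 3, p = 0.296732, fail to reject H0.
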